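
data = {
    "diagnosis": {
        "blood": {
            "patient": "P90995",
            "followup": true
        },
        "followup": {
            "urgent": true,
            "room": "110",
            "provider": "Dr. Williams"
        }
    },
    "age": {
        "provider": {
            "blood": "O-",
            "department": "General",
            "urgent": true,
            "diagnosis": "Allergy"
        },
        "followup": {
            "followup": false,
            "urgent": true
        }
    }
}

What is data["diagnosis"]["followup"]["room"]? "110"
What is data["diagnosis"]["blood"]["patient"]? "P90995"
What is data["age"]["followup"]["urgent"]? True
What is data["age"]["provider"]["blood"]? "O-"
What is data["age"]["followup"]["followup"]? False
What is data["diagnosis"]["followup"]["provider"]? "Dr. Williams"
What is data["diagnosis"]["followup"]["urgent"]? True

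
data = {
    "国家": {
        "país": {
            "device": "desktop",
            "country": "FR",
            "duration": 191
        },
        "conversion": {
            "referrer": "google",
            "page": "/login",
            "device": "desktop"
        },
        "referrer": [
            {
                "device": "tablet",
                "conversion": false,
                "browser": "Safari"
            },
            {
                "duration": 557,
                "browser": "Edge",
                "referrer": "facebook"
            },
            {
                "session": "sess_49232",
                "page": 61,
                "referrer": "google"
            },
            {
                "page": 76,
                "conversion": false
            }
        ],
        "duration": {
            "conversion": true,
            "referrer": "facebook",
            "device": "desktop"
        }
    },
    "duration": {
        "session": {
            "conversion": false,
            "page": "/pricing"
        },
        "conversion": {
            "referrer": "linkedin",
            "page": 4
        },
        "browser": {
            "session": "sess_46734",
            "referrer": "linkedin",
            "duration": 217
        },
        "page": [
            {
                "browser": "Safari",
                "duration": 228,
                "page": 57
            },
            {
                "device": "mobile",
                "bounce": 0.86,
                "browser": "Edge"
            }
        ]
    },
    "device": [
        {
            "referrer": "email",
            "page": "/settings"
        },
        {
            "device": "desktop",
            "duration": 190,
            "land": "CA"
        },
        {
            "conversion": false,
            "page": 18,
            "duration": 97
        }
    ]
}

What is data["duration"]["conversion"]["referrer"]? "linkedin"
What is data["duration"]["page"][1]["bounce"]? 0.86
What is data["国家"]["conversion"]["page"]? "/login"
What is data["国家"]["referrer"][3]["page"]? 76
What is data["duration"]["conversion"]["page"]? 4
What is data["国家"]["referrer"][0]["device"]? "tablet"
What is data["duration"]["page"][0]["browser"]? "Safari"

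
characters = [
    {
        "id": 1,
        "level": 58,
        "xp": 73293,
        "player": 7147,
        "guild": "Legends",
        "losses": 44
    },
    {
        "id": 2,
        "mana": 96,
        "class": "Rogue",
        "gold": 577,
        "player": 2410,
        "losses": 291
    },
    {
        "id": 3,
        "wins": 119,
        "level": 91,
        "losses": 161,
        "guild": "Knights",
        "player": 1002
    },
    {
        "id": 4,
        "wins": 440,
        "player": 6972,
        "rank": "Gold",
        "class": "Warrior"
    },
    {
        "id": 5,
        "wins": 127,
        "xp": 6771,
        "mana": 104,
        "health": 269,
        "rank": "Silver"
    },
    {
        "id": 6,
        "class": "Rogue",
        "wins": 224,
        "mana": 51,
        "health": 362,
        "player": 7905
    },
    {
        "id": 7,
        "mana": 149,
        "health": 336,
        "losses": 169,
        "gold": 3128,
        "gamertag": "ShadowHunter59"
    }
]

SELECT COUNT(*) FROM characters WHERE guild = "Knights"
1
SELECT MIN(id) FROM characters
1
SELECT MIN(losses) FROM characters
44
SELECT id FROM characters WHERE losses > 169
[2]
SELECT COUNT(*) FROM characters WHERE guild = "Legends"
1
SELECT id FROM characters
[1, 2, 3, 4, 5, 6, 7]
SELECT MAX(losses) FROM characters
291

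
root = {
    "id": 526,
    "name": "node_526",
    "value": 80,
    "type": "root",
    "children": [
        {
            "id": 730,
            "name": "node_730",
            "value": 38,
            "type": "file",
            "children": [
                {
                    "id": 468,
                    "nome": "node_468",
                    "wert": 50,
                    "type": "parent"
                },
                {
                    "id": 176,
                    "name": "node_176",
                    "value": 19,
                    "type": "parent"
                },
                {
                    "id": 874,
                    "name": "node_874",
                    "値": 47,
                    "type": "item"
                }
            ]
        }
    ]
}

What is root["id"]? 526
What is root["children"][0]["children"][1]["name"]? "node_176"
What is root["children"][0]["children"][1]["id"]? 176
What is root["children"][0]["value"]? 38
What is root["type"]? "root"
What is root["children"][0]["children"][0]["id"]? 468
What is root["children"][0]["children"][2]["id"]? 874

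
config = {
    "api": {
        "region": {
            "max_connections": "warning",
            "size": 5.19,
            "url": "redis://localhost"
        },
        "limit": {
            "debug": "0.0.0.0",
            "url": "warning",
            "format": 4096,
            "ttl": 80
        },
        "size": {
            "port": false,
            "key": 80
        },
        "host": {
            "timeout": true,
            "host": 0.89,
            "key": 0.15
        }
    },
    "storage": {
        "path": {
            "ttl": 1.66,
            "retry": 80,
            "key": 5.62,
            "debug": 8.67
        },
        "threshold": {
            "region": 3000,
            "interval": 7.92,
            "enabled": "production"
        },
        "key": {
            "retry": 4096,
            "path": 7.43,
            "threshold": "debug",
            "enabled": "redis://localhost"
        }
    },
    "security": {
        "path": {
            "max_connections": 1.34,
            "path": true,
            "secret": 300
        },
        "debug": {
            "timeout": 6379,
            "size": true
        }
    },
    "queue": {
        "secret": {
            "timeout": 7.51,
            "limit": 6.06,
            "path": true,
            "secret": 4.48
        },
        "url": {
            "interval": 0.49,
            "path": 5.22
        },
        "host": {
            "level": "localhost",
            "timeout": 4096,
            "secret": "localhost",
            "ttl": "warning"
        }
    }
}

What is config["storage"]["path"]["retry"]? 80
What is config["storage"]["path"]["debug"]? 8.67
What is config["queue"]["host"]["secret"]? "localhost"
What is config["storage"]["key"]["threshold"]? "debug"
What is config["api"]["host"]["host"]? 0.89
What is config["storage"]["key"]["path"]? 7.43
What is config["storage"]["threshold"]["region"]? 3000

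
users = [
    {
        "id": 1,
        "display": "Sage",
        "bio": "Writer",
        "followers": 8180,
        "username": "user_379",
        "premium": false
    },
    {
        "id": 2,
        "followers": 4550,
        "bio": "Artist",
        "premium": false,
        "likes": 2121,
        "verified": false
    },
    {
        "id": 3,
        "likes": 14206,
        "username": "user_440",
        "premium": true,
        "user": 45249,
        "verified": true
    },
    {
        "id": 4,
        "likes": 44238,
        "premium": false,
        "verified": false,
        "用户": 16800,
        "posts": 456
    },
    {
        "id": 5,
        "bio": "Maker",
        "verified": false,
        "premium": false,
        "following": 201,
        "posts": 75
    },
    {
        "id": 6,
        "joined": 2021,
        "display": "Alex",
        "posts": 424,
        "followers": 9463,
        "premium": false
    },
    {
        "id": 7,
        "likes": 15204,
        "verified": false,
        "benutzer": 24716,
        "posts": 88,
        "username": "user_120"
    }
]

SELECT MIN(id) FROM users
1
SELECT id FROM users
[1, 2, 3, 4, 5, 6, 7]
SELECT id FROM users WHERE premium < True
[1, 2, 4, 5, 6]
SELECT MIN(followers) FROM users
4550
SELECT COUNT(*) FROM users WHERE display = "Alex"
1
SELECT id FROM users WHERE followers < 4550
[]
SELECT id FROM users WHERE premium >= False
[1, 2, 3, 4, 5, 6]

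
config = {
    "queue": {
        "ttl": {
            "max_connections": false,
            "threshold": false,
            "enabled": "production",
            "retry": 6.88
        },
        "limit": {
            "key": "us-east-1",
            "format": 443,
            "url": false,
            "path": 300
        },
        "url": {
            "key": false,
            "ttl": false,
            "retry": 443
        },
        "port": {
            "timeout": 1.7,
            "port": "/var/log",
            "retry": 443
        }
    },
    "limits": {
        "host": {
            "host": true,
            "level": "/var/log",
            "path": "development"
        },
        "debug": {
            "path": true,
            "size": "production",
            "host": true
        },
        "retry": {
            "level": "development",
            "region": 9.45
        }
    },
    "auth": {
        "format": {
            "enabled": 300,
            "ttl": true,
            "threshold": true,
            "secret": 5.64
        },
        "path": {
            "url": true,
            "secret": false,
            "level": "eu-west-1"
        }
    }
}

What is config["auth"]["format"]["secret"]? 5.64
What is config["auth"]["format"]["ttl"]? True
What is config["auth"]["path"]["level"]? "eu-west-1"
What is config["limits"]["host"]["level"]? "/var/log"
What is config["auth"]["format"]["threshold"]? True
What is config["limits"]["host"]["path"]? "development"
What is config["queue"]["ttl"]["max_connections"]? False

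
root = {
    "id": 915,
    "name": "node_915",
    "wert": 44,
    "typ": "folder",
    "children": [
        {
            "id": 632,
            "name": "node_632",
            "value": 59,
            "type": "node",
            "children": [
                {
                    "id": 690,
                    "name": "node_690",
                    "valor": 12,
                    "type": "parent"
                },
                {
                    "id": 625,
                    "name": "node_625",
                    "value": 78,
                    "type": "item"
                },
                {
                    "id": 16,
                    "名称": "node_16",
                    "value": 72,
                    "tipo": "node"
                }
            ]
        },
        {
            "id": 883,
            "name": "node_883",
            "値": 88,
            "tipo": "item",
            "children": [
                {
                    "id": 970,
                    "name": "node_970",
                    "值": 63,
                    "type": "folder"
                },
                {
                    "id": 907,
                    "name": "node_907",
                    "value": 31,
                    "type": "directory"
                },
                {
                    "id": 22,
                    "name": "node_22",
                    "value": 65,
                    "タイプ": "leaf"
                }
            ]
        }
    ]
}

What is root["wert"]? 44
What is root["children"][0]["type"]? "node"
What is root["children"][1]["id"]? 883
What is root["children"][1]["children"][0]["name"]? "node_970"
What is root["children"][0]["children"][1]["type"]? "item"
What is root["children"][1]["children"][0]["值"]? 63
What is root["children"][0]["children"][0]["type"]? "parent"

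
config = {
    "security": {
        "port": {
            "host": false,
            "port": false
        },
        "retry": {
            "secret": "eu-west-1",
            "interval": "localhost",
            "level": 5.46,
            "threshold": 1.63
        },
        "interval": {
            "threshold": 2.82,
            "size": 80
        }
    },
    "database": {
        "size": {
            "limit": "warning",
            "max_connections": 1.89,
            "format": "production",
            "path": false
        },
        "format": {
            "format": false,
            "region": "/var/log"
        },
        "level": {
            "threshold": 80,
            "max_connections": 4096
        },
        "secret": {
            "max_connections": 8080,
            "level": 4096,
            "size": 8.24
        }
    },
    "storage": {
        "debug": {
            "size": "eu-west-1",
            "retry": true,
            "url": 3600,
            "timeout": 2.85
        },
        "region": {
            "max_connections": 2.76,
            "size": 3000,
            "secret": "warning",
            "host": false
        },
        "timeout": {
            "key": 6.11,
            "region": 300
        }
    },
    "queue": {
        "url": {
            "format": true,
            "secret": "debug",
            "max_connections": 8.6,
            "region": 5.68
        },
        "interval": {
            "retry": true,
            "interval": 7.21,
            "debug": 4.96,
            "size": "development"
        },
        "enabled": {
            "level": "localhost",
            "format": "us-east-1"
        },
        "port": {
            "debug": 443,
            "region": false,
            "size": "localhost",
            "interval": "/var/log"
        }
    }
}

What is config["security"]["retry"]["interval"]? "localhost"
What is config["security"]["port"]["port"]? False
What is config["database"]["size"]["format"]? "production"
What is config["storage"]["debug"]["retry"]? True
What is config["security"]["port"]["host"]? False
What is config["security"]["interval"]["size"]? 80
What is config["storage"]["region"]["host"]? False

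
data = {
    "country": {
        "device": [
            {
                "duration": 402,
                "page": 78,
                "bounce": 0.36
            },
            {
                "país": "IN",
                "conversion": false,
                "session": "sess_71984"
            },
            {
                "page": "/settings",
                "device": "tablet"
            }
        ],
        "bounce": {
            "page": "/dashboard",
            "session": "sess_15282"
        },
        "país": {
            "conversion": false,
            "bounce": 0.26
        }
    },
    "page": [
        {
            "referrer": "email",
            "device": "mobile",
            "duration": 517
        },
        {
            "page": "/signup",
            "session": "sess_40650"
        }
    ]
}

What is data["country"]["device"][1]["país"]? "IN"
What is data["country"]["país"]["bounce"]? 0.26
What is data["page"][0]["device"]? "mobile"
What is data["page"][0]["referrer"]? "email"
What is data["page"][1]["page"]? "/signup"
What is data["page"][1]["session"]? "sess_40650"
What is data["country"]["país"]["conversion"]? False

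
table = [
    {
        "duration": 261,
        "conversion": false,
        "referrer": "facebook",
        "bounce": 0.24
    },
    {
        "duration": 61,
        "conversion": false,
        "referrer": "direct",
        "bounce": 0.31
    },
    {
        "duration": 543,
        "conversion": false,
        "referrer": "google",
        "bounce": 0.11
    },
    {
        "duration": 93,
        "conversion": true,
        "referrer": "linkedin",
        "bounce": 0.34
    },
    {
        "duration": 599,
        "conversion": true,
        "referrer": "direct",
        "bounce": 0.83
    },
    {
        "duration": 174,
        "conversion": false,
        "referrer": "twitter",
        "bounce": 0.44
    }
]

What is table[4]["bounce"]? 0.83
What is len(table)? 6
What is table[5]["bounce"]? 0.44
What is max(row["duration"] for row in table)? 599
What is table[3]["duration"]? 93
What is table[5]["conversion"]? False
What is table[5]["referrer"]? "twitter"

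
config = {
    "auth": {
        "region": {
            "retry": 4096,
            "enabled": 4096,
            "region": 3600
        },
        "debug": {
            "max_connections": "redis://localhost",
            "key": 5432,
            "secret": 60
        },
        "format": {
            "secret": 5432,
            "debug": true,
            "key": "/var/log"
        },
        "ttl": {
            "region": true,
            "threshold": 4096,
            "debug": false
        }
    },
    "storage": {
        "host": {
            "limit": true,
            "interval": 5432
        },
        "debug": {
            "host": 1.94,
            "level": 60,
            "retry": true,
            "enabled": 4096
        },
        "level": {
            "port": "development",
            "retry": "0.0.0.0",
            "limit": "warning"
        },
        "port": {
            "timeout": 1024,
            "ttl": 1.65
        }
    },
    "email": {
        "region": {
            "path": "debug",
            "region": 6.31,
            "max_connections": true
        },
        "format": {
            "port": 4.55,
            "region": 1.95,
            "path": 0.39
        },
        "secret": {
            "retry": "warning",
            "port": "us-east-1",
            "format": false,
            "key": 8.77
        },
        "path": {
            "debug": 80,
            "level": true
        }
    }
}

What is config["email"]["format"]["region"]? 1.95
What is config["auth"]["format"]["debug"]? True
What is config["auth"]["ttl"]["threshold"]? 4096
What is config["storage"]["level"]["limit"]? "warning"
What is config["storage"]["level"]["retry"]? "0.0.0.0"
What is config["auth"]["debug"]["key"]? 5432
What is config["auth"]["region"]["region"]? 3600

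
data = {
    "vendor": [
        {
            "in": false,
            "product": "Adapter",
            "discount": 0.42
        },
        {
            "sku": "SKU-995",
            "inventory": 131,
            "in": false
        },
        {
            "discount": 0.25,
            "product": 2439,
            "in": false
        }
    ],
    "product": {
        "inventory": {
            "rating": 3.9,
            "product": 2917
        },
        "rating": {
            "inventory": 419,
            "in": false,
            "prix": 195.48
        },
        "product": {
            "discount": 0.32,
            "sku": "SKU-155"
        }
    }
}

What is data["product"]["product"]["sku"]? "SKU-155"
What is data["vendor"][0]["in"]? False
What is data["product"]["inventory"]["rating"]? 3.9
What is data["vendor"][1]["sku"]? "SKU-995"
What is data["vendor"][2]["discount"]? 0.25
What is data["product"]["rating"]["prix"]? 195.48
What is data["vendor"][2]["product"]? 2439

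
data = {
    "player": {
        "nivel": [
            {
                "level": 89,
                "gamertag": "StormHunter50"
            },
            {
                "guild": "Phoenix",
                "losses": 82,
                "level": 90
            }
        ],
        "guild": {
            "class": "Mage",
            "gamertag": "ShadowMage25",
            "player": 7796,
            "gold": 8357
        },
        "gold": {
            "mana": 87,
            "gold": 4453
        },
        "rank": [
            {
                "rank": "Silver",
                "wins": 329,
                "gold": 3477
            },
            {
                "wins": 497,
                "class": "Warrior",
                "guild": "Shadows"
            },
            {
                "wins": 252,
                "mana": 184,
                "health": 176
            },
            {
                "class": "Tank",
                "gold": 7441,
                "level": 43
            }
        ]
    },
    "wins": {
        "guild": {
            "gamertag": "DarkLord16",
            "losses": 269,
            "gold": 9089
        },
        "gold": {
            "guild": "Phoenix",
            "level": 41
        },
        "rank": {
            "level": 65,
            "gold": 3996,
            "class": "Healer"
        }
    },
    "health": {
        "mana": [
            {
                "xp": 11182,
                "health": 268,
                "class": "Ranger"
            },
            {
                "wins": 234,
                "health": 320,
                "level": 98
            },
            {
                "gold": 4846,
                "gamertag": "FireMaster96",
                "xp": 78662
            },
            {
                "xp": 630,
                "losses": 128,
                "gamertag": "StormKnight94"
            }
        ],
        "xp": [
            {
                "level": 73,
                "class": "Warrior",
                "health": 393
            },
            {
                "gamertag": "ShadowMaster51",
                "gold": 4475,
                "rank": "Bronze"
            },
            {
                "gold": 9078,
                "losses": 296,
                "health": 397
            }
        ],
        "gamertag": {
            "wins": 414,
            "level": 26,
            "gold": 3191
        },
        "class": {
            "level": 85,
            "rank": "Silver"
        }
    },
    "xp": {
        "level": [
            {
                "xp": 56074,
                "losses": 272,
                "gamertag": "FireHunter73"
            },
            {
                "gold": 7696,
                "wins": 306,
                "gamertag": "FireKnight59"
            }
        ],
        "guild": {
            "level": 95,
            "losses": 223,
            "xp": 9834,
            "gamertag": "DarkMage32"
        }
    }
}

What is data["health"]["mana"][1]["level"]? 98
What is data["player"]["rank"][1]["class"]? "Warrior"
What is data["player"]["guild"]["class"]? "Mage"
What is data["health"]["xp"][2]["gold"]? 9078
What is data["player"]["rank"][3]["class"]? "Tank"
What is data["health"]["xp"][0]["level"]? 73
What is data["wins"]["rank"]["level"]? 65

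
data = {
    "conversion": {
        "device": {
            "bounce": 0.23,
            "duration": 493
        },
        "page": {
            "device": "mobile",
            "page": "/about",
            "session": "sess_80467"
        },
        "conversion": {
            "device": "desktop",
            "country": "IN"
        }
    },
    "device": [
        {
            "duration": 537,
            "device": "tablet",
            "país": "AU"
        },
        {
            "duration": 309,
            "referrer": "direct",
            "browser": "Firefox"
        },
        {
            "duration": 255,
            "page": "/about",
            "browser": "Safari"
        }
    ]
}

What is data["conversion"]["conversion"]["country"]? "IN"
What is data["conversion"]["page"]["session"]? "sess_80467"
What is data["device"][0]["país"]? "AU"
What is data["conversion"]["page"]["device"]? "mobile"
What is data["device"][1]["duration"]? 309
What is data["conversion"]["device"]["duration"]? 493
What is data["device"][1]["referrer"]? "direct"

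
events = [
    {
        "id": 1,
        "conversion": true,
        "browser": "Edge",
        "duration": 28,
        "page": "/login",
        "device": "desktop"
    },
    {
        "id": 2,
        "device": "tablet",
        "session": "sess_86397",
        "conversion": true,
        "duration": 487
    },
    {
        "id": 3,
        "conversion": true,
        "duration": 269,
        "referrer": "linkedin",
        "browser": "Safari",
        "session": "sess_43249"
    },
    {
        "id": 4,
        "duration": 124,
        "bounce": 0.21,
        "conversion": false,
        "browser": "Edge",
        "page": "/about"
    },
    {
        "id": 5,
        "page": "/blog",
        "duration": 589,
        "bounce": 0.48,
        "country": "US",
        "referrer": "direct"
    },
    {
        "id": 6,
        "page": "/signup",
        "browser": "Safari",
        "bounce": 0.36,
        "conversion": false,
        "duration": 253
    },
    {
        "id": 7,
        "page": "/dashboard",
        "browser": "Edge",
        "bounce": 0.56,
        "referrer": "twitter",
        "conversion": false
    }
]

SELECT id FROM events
[1, 2, 3, 4, 5, 6, 7]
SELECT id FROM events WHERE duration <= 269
[1, 3, 4, 6]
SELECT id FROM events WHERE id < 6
[1, 2, 3, 4, 5]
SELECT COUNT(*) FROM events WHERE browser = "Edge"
3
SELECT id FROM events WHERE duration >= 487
[2, 5]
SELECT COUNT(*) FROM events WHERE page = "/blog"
1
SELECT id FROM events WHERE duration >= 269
[2, 3, 5]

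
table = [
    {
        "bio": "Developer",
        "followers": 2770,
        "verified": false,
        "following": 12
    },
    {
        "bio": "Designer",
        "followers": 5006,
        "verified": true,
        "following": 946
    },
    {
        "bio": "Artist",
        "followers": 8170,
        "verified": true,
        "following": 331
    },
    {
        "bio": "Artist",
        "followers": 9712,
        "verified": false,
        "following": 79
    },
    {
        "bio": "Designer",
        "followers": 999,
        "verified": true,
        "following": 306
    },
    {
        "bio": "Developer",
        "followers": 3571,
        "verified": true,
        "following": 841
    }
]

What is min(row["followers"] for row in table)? 999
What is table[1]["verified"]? True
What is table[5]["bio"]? "Developer"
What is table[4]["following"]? 306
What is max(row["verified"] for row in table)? True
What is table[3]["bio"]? "Artist"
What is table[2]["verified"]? True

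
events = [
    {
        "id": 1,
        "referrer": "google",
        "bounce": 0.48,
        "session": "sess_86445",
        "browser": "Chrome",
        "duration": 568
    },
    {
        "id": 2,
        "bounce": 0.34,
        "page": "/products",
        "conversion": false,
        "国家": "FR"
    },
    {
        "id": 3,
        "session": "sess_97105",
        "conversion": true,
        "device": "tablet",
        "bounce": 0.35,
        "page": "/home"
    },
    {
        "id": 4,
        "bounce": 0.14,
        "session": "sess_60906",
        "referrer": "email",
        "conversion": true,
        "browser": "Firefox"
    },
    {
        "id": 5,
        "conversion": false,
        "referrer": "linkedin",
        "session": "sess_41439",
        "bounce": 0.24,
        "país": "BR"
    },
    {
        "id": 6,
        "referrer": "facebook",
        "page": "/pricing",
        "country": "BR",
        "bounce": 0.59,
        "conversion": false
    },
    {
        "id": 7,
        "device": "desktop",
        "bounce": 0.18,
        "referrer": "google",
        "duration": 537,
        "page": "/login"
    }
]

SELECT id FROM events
[1, 2, 3, 4, 5, 6, 7]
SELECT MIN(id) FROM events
1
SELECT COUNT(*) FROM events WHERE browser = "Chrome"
1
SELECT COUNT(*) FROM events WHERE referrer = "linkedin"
1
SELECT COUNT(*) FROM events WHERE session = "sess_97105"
1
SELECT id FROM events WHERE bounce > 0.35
[1, 6]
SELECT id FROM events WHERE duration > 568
[]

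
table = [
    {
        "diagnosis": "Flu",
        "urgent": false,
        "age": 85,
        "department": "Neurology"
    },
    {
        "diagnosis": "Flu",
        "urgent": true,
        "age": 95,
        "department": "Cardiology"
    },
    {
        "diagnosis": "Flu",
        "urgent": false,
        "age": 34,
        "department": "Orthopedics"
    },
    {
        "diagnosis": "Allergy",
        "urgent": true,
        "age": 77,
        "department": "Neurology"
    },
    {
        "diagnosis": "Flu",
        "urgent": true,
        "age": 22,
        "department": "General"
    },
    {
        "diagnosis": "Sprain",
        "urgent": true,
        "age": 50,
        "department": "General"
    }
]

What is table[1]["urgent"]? True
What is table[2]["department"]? "Orthopedics"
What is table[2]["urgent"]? False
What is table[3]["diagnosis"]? "Allergy"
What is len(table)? 6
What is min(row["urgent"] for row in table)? False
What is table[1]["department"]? "Cardiology"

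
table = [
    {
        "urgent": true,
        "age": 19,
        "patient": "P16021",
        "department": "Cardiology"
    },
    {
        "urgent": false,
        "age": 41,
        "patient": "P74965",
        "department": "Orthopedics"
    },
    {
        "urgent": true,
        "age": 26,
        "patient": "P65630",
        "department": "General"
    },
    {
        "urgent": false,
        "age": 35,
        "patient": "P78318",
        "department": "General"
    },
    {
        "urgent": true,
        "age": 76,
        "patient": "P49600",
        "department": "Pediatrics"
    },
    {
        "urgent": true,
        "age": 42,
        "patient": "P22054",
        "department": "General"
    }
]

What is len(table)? 6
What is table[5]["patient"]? "P22054"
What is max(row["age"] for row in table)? 76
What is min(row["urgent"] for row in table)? False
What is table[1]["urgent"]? False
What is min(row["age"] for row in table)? 19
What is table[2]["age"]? 26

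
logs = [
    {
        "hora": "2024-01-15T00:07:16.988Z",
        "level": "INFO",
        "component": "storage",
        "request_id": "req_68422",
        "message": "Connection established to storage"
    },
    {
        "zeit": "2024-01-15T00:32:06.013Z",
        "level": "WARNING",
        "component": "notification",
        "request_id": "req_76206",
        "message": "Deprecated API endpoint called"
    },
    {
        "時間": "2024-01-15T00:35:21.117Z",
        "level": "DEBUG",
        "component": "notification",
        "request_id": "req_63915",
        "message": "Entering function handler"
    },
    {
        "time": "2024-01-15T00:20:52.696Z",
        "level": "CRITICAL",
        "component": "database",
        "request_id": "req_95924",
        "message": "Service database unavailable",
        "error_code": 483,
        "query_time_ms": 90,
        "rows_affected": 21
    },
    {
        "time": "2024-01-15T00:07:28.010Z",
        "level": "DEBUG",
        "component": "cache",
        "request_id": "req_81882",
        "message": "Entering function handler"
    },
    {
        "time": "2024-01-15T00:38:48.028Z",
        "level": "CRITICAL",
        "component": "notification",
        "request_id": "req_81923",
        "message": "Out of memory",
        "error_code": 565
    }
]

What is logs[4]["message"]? "Entering function handler"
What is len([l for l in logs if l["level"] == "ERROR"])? 0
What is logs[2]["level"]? "DEBUG"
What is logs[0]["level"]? "INFO"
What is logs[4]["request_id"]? "req_81882"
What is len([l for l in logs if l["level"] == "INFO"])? 1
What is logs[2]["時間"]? "2024-01-15T00:35:21.117Z"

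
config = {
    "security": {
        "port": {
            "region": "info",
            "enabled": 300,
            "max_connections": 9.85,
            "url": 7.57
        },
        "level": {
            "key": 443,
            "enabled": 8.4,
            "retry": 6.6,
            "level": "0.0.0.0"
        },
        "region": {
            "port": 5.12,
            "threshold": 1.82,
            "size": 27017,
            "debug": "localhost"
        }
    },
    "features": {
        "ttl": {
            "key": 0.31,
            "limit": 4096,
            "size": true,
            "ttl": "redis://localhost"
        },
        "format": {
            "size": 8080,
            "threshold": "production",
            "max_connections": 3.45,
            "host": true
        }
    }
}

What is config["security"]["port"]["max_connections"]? 9.85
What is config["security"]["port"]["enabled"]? 300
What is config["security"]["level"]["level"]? "0.0.0.0"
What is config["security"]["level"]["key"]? 443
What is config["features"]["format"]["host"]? True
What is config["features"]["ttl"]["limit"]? 4096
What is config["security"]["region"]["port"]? 5.12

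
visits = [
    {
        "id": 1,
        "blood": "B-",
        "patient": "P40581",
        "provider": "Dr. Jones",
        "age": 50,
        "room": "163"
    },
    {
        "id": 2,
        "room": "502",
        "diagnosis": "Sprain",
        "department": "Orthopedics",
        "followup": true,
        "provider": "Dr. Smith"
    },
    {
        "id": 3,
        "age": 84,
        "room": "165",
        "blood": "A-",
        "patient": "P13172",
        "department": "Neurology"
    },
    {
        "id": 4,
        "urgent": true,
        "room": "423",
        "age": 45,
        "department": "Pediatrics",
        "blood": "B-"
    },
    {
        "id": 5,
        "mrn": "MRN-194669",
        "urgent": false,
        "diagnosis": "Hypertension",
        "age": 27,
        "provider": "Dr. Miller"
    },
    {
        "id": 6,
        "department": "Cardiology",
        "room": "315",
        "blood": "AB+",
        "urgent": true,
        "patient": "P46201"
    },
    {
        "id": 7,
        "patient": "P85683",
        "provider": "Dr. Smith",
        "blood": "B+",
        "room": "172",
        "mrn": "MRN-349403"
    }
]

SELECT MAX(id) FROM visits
7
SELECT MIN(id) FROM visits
1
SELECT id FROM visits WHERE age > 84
[]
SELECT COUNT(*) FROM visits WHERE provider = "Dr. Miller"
1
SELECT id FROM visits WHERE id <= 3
[1, 2, 3]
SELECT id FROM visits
[1, 2, 3, 4, 5, 6, 7]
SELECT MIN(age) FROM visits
27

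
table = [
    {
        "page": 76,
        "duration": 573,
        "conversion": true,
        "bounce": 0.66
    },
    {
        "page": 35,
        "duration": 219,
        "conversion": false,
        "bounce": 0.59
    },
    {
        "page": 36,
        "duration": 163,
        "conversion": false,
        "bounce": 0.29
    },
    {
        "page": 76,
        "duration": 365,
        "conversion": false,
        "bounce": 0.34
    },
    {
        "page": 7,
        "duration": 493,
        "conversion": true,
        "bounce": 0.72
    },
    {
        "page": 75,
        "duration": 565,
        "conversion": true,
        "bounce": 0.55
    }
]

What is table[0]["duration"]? 573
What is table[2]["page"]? 36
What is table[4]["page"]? 7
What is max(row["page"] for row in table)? 76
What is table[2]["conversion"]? False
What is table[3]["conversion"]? False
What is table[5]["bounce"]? 0.55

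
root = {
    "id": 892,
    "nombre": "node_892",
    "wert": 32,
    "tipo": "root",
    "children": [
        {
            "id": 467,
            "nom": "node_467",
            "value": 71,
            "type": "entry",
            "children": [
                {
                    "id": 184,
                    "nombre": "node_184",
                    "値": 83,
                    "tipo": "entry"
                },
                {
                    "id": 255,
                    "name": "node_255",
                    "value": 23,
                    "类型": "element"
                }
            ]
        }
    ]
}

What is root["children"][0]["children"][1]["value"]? 23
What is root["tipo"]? "root"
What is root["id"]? 892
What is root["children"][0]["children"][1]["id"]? 255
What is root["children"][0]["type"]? "entry"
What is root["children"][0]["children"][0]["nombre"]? "node_184"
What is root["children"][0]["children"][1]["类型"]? "element"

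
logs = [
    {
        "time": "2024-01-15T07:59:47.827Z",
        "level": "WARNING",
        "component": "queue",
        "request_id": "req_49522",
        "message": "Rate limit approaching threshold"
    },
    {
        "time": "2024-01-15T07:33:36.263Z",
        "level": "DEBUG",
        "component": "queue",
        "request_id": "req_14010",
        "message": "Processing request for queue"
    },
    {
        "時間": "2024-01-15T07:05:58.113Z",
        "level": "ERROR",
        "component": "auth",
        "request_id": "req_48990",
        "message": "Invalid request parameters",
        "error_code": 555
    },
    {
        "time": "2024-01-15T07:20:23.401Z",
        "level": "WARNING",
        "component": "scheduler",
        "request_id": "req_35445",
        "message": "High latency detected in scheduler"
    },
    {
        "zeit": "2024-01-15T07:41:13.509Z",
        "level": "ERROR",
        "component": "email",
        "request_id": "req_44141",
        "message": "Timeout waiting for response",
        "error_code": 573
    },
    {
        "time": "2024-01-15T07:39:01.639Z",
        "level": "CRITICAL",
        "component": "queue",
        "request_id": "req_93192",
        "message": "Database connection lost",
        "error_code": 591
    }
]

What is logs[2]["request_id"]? "req_48990"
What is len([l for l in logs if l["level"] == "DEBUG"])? 1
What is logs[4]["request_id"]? "req_44141"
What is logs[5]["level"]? "CRITICAL"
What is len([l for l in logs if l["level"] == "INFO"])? 0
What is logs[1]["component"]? "queue"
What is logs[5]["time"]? "2024-01-15T07:39:01.639Z"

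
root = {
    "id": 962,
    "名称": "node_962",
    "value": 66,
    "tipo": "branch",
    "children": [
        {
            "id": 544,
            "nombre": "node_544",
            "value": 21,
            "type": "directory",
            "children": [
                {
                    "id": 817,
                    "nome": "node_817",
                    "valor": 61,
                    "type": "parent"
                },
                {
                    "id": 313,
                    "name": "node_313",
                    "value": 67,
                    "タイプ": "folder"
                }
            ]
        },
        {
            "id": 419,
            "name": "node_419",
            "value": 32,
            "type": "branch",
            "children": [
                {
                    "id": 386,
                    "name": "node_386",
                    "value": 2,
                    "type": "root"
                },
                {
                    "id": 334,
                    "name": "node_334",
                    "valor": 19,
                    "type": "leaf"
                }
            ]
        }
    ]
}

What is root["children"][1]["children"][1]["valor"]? 19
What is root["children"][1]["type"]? "branch"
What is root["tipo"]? "branch"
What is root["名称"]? "node_962"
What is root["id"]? 962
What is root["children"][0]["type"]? "directory"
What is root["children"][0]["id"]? 544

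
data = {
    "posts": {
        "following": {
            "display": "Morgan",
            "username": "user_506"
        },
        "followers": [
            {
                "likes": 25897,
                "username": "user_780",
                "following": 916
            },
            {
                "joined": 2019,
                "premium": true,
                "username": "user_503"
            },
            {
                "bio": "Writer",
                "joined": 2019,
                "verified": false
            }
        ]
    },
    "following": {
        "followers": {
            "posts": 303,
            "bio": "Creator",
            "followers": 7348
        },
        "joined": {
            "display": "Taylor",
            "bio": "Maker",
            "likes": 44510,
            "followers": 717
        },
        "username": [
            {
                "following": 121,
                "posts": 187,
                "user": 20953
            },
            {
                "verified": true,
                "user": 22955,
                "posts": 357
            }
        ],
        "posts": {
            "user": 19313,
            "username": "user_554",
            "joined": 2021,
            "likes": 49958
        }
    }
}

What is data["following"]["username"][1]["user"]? 22955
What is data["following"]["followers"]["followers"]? 7348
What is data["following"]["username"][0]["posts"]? 187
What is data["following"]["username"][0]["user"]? 20953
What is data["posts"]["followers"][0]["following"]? 916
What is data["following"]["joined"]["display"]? "Taylor"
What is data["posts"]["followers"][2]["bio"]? "Writer"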